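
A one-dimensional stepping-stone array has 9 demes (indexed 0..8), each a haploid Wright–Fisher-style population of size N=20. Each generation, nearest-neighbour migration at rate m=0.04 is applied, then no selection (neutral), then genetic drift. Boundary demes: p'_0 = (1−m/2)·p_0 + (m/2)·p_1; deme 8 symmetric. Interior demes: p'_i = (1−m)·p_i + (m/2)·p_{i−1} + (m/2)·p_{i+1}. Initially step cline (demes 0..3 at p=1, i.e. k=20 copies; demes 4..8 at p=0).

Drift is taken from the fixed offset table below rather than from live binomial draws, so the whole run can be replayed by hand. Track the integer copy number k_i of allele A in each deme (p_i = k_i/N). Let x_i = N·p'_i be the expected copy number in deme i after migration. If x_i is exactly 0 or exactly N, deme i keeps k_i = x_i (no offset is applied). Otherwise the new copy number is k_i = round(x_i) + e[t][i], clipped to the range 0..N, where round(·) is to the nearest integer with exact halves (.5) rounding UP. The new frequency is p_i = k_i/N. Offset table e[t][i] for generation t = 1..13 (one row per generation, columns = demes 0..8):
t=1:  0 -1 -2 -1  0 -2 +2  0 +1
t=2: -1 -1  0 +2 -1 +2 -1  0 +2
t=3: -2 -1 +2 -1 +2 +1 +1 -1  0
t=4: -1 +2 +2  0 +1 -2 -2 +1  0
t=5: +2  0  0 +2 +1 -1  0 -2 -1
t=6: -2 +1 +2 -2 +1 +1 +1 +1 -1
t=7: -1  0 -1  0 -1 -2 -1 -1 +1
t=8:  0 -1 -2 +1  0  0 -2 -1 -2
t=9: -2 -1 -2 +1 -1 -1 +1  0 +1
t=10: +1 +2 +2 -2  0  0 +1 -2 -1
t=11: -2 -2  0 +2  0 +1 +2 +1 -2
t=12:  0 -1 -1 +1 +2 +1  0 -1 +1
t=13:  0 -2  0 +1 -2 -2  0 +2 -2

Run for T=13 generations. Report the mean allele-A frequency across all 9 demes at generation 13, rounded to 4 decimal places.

0.3944

t=0: k=[20 20 20 20 0 0 0 0 0]
t=1: x=[20.0000 20.0000 20.0000 19.6000 0.4000 0.0000 0.0000 0.0000 0.0000] k=[20 20 20 19 0 0 0 0 0]
t=2: x=[20.0000 20.0000 19.9800 18.6400 0.3800 0.0000 0.0000 0.0000 0.0000] k=[20 20 20 20 0 0 0 0 0]
t=3: x=[20.0000 20.0000 20.0000 19.6000 0.4000 0.0000 0.0000 0.0000 0.0000] k=[20 20 20 19 2 0 0 0 0]
t=4: x=[20.0000 20.0000 19.9800 18.6800 2.3000 0.0400 0.0000 0.0000 0.0000] k=[20 20 20 19 3 0 0 0 0]
t=5: x=[20.0000 20.0000 19.9800 18.7000 3.2600 0.0600 0.0000 0.0000 0.0000] k=[20 20 20 20 4 0 0 0 0]
t=6: x=[20.0000 20.0000 20.0000 19.6800 4.2400 0.0800 0.0000 0.0000 0.0000] k=[20 20 20 18 5 1 0 0 0]
t=7: x=[20.0000 20.0000 19.9600 17.7800 5.1800 1.0600 0.0200 0.0000 0.0000] k=[20 20 19 18 4 0 0 0 0]
t=8: x=[20.0000 19.9800 19.0000 17.7400 4.2000 0.0800 0.0000 0.0000 0.0000] k=[20 19 17 19 4 0 0 0 0]
t=9: x=[19.9800 18.9800 17.0800 18.6600 4.2200 0.0800 0.0000 0.0000 0.0000] k=[18 18 15 20 3 0 0 0 0]
t=10: x=[18.0000 17.9400 15.1600 19.5600 3.2800 0.0600 0.0000 0.0000 0.0000] k=[19 20 17 18 3 0 0 0 0]
t=11: x=[19.0200 19.9200 17.0800 17.6800 3.2400 0.0600 0.0000 0.0000 0.0000] k=[17 18 17 20 3 1 0 0 0]
t=12: x=[17.0200 17.9600 17.0800 19.6000 3.3000 1.0200 0.0200 0.0000 0.0000] k=[17 17 16 20 5 2 0 0 0]
t=13: x=[17.0000 16.9800 16.1000 19.6200 5.2400 2.0200 0.0400 0.0000 0.0000] k=[17 15 16 20 3 0 0 0 0]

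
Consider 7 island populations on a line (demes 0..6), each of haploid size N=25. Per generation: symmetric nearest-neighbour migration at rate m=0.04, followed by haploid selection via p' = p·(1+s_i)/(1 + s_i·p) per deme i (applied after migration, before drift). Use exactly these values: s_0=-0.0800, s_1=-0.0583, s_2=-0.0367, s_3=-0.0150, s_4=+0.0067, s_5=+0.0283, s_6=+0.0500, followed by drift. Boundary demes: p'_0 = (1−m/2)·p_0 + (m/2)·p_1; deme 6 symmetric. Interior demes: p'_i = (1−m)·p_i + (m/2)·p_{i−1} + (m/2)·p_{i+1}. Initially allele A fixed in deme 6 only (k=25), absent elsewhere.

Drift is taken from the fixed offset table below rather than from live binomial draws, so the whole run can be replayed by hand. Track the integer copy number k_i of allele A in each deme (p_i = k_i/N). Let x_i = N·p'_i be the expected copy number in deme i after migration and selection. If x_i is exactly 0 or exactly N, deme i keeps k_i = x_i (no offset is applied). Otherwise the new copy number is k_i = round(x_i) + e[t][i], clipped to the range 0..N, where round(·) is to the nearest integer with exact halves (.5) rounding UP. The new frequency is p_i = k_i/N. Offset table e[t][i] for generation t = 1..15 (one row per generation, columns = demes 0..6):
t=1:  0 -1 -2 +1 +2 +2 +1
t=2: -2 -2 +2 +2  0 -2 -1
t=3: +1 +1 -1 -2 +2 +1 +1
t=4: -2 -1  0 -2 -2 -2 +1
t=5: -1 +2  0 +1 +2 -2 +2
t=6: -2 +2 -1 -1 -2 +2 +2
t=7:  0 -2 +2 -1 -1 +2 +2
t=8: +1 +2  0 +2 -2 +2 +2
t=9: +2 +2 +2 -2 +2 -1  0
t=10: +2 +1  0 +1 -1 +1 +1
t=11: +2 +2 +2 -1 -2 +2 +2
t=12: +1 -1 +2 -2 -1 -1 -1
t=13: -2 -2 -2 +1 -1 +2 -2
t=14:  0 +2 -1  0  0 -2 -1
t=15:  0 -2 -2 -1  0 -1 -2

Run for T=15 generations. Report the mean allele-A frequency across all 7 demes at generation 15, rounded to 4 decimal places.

0.1486

t=0: k=[0 0 0 0 0 0 25]
t=1: x=[0.0000 0.0000 0.0000 0.0000 0.0000 0.5139 24.5234] k=[0 0 0 0 0 3 25]
t=2: x=[0.0000 0.0000 0.0000 0.0000 0.0604 3.4624 24.5806] k=[0 0 0 0 0 1 24]
t=3: x=[0.0000 0.0000 0.0000 0.0000 0.0201 1.4783 23.6056] k=[0 0 0 0 2 2 25]
t=4: x=[0.0000 0.0000 0.0000 0.0394 1.9721 2.5226 24.5615] k=[0 0 0 0 0 1 25]
t=5: x=[0.0000 0.0000 0.0000 0.0000 0.0201 1.4988 24.5424] k=[0 0 0 0 2 0 25]
t=6: x=[0.0000 0.0000 0.0000 0.0394 1.9319 0.5549 24.5234] k=[0 0 0 0 0 3 25]
t=7: x=[0.0000 0.0000 0.0000 0.0000 0.0604 3.4624 24.5806] k=[0 0 0 0 0 5 25]
t=8: x=[0.0000 0.0000 0.0000 0.0000 0.1007 5.4175 24.6188] k=[0 0 0 0 0 7 25]
t=9: x=[0.0000 0.0000 0.0000 0.0000 0.1409 7.3641 24.6569] k=[0 0 0 0 2 6 25]
t=10: x=[0.0000 0.0000 0.0000 0.0394 2.0525 6.4324 24.6378] k=[0 0 0 1 1 7 25]
t=11: x=[0.0000 0.0000 0.0193 0.9659 1.1272 7.3844 24.6569] k=[0 0 2 0 0 9 25]
t=12: x=[0.0000 0.0377 1.8548 0.0394 0.1812 9.3024 24.6951] k=[0 0 4 0 0 8 24]
t=13: x=[0.0000 0.0754 3.7200 0.0788 0.1611 8.3141 23.7397] k=[0 0 2 1 0 10 22]
t=14: x=[0.0000 0.0377 1.8741 0.9856 0.2215 10.2081 21.8951] k=[0 2 1 1 0 8 21]
t=15: x=[0.0368 1.8352 0.9840 0.9659 0.1812 8.2536 20.9097] k=[0 0 0 0 0 7 19]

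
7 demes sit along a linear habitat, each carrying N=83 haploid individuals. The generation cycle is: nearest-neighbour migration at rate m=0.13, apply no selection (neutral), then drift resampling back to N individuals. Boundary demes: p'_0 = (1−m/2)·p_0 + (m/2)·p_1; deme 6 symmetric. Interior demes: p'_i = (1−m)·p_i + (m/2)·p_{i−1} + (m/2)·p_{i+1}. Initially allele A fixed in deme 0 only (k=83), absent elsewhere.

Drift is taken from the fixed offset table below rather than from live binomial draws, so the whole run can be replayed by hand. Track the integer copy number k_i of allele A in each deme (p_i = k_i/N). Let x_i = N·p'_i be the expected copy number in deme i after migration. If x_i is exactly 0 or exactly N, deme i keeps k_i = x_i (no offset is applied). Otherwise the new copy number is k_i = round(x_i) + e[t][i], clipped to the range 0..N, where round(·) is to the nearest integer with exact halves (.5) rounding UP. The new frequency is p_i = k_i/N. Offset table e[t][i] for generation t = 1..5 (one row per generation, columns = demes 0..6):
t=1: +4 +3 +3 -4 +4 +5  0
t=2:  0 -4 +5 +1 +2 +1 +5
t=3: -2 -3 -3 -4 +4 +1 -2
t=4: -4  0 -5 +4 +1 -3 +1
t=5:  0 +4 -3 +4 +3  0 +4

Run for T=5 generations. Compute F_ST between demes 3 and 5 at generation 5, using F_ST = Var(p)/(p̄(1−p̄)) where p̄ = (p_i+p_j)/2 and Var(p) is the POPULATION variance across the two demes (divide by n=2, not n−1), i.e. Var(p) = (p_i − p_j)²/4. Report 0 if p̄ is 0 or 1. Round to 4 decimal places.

t=0: k=[83 0 0 0 0 0 0]
t=1: x=[77.6050 5.3950 0.0000 0.0000 0.0000 0.0000 0.0000] k=[82 8 0 0 0 0 0]
t=2: x=[77.1900 12.2900 0.5200 0.0000 0.0000 0.0000 0.0000] k=[77 8 6 0 0 0 0]
t=3: x=[72.5150 12.3550 5.7400 0.3900 0.0000 0.0000 0.0000] k=[71 9 3 0 0 0 0]
t=4: x=[66.9700 12.6400 3.1950 0.1950 0.0000 0.0000 0.0000] k=[63 13 0 4 0 0 0]
t=5: x=[59.7500 15.4050 1.1050 3.4800 0.2600 0.0000 0.0000] k=[60 19 0 7 3 0 0]

0.0440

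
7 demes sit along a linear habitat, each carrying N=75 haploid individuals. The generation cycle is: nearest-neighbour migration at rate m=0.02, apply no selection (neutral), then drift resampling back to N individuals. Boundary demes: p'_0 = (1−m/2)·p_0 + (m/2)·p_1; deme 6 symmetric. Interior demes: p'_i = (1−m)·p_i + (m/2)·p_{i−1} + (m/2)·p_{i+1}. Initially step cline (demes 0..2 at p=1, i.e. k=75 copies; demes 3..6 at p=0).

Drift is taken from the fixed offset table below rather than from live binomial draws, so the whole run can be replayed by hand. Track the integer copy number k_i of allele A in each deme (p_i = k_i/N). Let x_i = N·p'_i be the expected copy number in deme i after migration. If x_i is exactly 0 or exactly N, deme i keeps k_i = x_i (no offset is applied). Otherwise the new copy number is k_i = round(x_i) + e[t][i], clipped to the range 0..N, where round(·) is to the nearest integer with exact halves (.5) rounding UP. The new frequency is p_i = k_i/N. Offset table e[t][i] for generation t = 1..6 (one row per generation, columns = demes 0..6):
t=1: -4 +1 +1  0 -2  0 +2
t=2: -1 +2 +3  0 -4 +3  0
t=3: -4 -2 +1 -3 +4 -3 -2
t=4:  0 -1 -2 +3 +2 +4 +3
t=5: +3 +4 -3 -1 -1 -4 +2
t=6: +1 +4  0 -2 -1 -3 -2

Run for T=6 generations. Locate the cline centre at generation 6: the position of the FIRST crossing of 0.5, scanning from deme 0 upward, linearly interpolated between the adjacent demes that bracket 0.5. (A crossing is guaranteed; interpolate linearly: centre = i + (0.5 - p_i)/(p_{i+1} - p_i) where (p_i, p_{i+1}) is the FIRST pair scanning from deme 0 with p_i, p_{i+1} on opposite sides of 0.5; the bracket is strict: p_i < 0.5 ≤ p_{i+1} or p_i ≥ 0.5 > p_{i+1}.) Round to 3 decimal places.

t=0: k=[75 75 75 0 0 0 0]
t=1: x=[75.0000 75.0000 74.2500 0.7500 0.0000 0.0000 0.0000] k=[75 75 75 1 0 0 0]
t=2: x=[75.0000 75.0000 74.2600 1.7300 0.0100 0.0000 0.0000] k=[75 75 75 2 0 0 0]
t=3: x=[75.0000 75.0000 74.2700 2.7100 0.0200 0.0000 0.0000] k=[75 75 75 0 4 0 0]
t=4: x=[75.0000 75.0000 74.2500 0.7900 3.9200 0.0400 0.0000] k=[75 75 72 4 6 4 0]
t=5: x=[75.0000 74.9700 71.3500 4.7000 5.9600 3.9800 0.0400] k=[75 75 68 4 5 0 2]
t=6: x=[75.0000 74.9300 67.4300 4.6500 4.9400 0.0700 1.9800] k=[75 75 67 3 4 0 0]

2.461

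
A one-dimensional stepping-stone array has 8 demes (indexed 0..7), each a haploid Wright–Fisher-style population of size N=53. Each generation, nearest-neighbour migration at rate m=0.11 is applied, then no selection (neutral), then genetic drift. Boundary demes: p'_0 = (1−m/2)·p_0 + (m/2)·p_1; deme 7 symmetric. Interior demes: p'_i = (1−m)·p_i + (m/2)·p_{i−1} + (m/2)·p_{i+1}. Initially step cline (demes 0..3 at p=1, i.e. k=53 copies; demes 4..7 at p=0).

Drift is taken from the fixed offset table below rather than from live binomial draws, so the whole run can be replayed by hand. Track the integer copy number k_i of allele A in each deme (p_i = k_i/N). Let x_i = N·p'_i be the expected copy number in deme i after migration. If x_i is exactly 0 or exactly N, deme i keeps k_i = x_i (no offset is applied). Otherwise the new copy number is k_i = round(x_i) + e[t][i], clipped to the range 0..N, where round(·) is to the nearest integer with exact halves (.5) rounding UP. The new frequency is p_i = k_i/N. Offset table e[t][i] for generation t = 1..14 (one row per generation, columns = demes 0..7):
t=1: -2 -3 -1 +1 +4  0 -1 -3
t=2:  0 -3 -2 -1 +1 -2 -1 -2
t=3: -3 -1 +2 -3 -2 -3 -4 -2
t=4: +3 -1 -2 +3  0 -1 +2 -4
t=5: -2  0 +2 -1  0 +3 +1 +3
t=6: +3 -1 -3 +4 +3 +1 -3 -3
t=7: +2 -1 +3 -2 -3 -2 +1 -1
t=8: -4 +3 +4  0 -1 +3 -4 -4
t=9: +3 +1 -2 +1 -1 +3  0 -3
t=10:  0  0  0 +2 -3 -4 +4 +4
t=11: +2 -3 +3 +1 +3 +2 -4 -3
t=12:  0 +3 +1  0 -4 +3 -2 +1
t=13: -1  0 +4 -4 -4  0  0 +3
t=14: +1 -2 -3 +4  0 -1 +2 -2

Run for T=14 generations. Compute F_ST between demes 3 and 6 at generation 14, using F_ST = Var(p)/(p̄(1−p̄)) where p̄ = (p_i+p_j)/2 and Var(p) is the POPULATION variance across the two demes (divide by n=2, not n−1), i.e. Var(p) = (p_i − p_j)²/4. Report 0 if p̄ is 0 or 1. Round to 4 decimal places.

0.5054

t=0: k=[53 53 53 53 0 0 0 0]
t=1: x=[53.0000 53.0000 53.0000 50.0850 2.9150 0.0000 0.0000 0.0000] k=[53 53 53 51 7 0 0 0]
t=2: x=[53.0000 53.0000 52.8900 48.6900 9.0350 0.3850 0.0000 0.0000] k=[53 53 51 48 10 0 0 0]
t=3: x=[53.0000 52.8900 50.9450 46.0750 11.5400 0.5500 0.0000 0.0000] k=[53 52 53 43 10 0 0 0]
t=4: x=[52.9450 52.1100 52.3950 41.7350 11.2650 0.5500 0.0000 0.0000] k=[53 51 50 45 11 0 0 0]
t=5: x=[52.8900 51.0550 49.7800 43.4050 12.2650 0.6050 0.0000 0.0000] k=[51 51 52 42 12 4 0 0]
t=6: x=[51.0000 51.0550 51.3950 40.9000 13.2100 4.2200 0.2200 0.0000] k=[53 50 48 45 16 5 0 0]
t=7: x=[52.8350 50.0550 47.9450 43.5700 16.9900 5.3300 0.2750 0.0000] k=[53 49 51 42 14 3 1 0]
t=8: x=[52.7800 49.3300 50.3950 40.9550 14.9350 3.4950 1.0550 0.0550] k=[49 52 53 41 14 6 0 0]
t=9: x=[49.1650 51.8900 52.2850 40.1750 15.0450 6.1100 0.3300 0.0000] k=[52 53 50 41 14 9 0 0]
t=10: x=[52.0550 52.7800 49.6700 40.0100 15.2100 8.7800 0.4950 0.0000] k=[52 53 50 42 12 5 4 0]
t=11: x=[52.0550 52.7800 49.7250 40.7900 13.2650 5.3300 3.8350 0.2200] k=[53 50 53 42 16 7 0 0]
t=12: x=[52.8350 50.3300 52.2300 41.1750 16.9350 7.1100 0.3850 0.0000] k=[53 53 53 41 13 10 0 0]
t=13: x=[53.0000 53.0000 52.3400 40.1200 14.3750 9.6150 0.5500 0.0000] k=[53 53 53 36 10 10 1 0]
t=14: x=[53.0000 53.0000 52.0650 35.5050 11.4300 9.5050 1.4400 0.0550] k=[53 53 49 40 11 9 3 0]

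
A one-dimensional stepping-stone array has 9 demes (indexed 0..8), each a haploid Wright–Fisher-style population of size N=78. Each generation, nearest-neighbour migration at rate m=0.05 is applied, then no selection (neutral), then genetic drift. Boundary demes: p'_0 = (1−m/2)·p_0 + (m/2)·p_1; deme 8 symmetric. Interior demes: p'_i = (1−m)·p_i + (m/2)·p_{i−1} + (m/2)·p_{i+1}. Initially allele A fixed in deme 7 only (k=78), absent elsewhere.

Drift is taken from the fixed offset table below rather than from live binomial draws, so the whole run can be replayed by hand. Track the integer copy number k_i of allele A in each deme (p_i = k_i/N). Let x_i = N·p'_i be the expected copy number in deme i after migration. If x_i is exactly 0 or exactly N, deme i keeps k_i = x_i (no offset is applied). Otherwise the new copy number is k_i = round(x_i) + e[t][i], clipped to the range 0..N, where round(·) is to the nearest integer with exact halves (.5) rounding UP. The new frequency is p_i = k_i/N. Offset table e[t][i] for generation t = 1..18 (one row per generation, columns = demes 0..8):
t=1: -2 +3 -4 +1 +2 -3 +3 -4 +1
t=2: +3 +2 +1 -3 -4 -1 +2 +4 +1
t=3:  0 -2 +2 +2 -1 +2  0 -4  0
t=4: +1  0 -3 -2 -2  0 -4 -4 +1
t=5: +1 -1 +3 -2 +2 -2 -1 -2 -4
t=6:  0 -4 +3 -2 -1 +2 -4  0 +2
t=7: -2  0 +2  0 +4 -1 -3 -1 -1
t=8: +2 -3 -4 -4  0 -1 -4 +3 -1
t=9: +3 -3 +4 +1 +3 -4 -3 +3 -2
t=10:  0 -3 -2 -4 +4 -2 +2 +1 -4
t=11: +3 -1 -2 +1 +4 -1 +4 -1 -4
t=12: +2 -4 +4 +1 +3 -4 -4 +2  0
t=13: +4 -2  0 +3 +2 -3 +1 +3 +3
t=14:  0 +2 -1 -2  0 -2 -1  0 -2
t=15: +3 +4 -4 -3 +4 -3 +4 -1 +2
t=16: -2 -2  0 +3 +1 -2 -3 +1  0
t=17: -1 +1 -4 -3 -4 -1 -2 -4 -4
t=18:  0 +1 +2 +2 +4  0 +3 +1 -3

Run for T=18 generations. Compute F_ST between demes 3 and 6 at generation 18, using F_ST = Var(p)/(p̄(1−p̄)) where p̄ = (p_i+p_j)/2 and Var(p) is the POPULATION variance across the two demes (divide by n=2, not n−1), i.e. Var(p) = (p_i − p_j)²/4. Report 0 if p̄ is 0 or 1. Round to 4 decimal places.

t=0: k=[0 0 0 0 0 0 0 78 0]
t=1: x=[0.0000 0.0000 0.0000 0.0000 0.0000 0.0000 1.9500 74.1000 1.9500] k=[0 0 0 0 0 0 5 70 3]
t=2: x=[0.0000 0.0000 0.0000 0.0000 0.0000 0.1250 6.5000 66.7000 4.6750] k=[0 0 0 0 0 0 9 71 6]
t=3: x=[0.0000 0.0000 0.0000 0.0000 0.0000 0.2250 10.3250 67.8250 7.6250] k=[0 0 0 0 0 2 10 64 8]
t=4: x=[0.0000 0.0000 0.0000 0.0000 0.0500 2.1500 11.1500 61.2500 9.4000] k=[0 0 0 0 0 2 7 57 10]
t=5: x=[0.0000 0.0000 0.0000 0.0000 0.0500 2.0750 8.1250 54.5750 11.1750] k=[0 0 0 0 2 0 7 53 7]
t=6: x=[0.0000 0.0000 0.0000 0.0500 1.9000 0.2250 7.9750 50.7000 8.1500] k=[0 0 0 0 1 2 4 51 10]
t=7: x=[0.0000 0.0000 0.0000 0.0250 1.0000 2.0250 5.1250 48.8000 11.0250] k=[0 0 0 0 5 1 2 48 10]
t=8: x=[0.0000 0.0000 0.0000 0.1250 4.7750 1.1250 3.1250 45.9000 10.9500] k=[0 0 0 0 5 0 0 49 10]
t=9: x=[0.0000 0.0000 0.0000 0.1250 4.7500 0.1250 1.2250 46.8000 10.9750] k=[0 0 0 1 8 0 0 50 9]
t=10: x=[0.0000 0.0000 0.0250 1.1500 7.6250 0.2000 1.2500 47.7250 10.0250] k=[0 0 0 0 12 0 3 49 6]
t=11: x=[0.0000 0.0000 0.0000 0.3000 11.4000 0.3750 4.0750 46.7750 7.0750] k=[0 0 0 1 15 0 8 46 3]
t=12: x=[0.0000 0.0000 0.0250 1.3250 14.2750 0.5750 8.7500 43.9750 4.0750] k=[0 0 4 2 17 0 5 46 4]
t=13: x=[0.0000 0.1000 3.8500 2.4250 16.2000 0.5500 5.9000 43.9250 5.0500] k=[0 0 4 5 18 0 7 47 8]
t=14: x=[0.0000 0.1000 3.9250 5.3000 17.2250 0.6250 7.8250 45.0250 8.9750] k=[0 2 3 3 17 0 7 45 7]
t=15: x=[0.0500 1.9750 2.9750 3.3500 16.2250 0.6000 7.7750 43.1000 7.9500] k=[3 6 0 0 20 0 12 42 10]
t=16: x=[3.0750 5.7750 0.1500 0.5000 19.0000 0.8000 12.4500 40.4500 10.8000] k=[1 4 0 4 20 0 9 41 11]
t=17: x=[1.0750 3.8250 0.2000 4.3000 19.1000 0.7250 9.5750 39.4500 11.7500] k=[0 5 0 1 15 0 8 35 8]
t=18: x=[0.1250 4.7500 0.1500 1.3250 14.2750 0.5750 8.4750 33.6500 8.6750] k=[0 6 2 3 18 1 11 35 6]

0.0322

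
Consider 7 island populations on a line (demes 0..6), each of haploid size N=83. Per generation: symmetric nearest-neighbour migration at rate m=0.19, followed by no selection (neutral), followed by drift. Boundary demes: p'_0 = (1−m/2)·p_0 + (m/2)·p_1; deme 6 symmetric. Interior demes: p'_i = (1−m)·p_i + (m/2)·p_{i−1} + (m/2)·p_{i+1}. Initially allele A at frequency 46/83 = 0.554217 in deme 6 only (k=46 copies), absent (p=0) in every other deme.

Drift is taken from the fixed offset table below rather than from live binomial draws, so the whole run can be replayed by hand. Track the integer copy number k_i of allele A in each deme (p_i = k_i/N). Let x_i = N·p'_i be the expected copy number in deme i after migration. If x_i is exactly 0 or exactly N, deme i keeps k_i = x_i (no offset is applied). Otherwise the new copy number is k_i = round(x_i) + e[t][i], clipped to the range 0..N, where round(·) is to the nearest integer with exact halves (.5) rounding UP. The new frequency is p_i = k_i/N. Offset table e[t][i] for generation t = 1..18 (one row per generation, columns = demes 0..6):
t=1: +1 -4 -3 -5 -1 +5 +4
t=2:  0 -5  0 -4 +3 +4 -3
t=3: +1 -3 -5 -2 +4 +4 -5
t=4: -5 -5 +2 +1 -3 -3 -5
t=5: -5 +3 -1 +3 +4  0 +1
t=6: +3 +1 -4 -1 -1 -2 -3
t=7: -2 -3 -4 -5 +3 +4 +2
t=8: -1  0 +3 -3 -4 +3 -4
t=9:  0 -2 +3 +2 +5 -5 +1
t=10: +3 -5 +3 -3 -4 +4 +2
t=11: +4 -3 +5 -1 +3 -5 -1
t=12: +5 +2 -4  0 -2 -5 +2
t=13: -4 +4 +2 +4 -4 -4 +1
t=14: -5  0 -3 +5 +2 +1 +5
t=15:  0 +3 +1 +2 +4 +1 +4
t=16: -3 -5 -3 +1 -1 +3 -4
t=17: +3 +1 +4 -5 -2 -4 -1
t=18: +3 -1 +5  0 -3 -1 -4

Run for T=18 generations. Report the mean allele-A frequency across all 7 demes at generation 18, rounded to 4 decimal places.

0.1050

t=0: k=[0 0 0 0 0 0 46]
t=1: x=[0.0000 0.0000 0.0000 0.0000 0.0000 4.3700 41.6300] k=[0 0 0 0 0 9 46]
t=2: x=[0.0000 0.0000 0.0000 0.0000 0.8550 11.6600 42.4850] k=[0 0 0 0 4 16 39]
t=3: x=[0.0000 0.0000 0.0000 0.3800 4.7600 17.0450 36.8150] k=[0 0 0 0 9 21 32]
t=4: x=[0.0000 0.0000 0.0000 0.8550 9.2850 20.9050 30.9550] k=[0 0 0 2 6 18 26]
t=5: x=[0.0000 0.0000 0.1900 2.1900 6.7600 17.6200 25.2400] k=[0 0 0 5 11 18 26]
t=6: x=[0.0000 0.0000 0.4750 5.0950 11.0950 18.0950 25.2400] k=[0 0 0 4 10 16 22]
t=7: x=[0.0000 0.0000 0.3800 4.1900 10.0000 16.0000 21.4300] k=[0 0 0 0 13 20 23]
t=8: x=[0.0000 0.0000 0.0000 1.2350 12.4300 19.6200 22.7150] k=[0 0 0 0 8 23 19]
t=9: x=[0.0000 0.0000 0.0000 0.7600 8.6650 21.1950 19.3800] k=[0 0 0 3 14 16 20]
t=10: x=[0.0000 0.0000 0.2850 3.7600 13.1450 16.1900 19.6200] k=[0 0 3 1 9 20 22]
t=11: x=[0.0000 0.2850 2.5250 1.9500 9.2850 19.1450 21.8100] k=[0 0 8 1 12 14 21]
t=12: x=[0.0000 0.7600 6.5750 2.7100 11.1450 14.4750 20.3350] k=[0 3 3 3 9 9 22]
t=13: x=[0.2850 2.7150 3.0000 3.5700 8.4300 10.2350 20.7650] k=[0 7 5 8 4 6 22]
t=14: x=[0.6650 6.1450 5.4750 7.3350 4.5700 7.3300 20.4800] k=[0 6 2 12 7 8 25]
t=15: x=[0.5700 5.0500 3.3300 10.5750 7.5700 9.5200 23.3850] k=[1 8 4 13 12 11 27]
t=16: x=[1.6650 6.9550 5.2350 12.0500 12.0000 12.6150 25.4800] k=[0 2 2 13 11 16 21]
t=17: x=[0.1900 1.8100 3.0450 11.7650 11.6650 16.0000 20.5250] k=[3 3 7 7 10 12 20]
t=18: x=[3.0000 3.3800 6.6200 7.2850 9.9050 12.5700 19.2400] k=[6 2 12 7 7 12 15]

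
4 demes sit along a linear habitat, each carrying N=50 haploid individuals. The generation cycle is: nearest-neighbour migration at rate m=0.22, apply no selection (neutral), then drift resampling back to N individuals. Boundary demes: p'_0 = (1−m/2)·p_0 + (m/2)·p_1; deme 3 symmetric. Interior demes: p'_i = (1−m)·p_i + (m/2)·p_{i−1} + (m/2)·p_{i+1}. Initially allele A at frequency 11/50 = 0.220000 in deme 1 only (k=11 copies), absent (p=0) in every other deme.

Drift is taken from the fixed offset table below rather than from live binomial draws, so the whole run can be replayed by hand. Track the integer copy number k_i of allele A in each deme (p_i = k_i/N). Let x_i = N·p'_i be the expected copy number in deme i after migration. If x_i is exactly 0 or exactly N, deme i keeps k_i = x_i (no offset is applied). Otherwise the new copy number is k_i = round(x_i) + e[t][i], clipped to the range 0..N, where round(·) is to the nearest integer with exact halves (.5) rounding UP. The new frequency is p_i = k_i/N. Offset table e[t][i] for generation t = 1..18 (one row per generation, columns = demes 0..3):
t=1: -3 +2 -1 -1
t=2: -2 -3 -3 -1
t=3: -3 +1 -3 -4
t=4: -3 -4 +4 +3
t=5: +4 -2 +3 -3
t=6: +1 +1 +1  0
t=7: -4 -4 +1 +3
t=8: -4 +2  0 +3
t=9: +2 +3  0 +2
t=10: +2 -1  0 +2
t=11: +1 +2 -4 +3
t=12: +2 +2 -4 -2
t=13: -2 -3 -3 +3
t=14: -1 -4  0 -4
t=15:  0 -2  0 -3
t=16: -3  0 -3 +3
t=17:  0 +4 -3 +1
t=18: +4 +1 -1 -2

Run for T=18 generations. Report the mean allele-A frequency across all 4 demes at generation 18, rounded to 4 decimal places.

t=0: k=[0 11 0 0]
t=1: x=[1.2100 8.5800 1.2100 0.0000] k=[0 11 0 0]
t=2: x=[1.2100 8.5800 1.2100 0.0000] k=[0 6 0 0]
t=3: x=[0.6600 4.6800 0.6600 0.0000] k=[0 6 0 0]
t=4: x=[0.6600 4.6800 0.6600 0.0000] k=[0 1 5 0]
t=5: x=[0.1100 1.3300 4.0100 0.5500] k=[4 0 7 0]
t=6: x=[3.5600 1.2100 5.4600 0.7700] k=[5 2 6 1]
t=7: x=[4.6700 2.7700 5.0100 1.5500] k=[1 0 6 5]
t=8: x=[0.8900 0.7700 5.2300 5.1100] k=[0 3 5 8]
t=9: x=[0.3300 2.8900 5.1100 7.6700] k=[2 6 5 10]
t=10: x=[2.4400 5.4500 5.6600 9.4500] k=[4 4 6 11]
t=11: x=[4.0000 4.2200 6.3300 10.4500] k=[5 6 2 13]
t=12: x=[5.1100 5.4500 3.6500 11.7900] k=[7 7 0 10]
t=13: x=[7.0000 6.2300 1.8700 8.9000] k=[5 3 0 12]
t=14: x=[4.7800 2.8900 1.6500 10.6800] k=[4 0 2 7]
t=15: x=[3.5600 0.6600 2.3300 6.4500] k=[4 0 2 3]
t=16: x=[3.5600 0.6600 1.8900 2.8900] k=[1 1 0 6]
t=17: x=[1.0000 0.8900 0.7700 5.3400] k=[1 5 0 6]
t=18: x=[1.4400 4.0100 1.2100 5.3400] k=[5 5 0 3]

0.0650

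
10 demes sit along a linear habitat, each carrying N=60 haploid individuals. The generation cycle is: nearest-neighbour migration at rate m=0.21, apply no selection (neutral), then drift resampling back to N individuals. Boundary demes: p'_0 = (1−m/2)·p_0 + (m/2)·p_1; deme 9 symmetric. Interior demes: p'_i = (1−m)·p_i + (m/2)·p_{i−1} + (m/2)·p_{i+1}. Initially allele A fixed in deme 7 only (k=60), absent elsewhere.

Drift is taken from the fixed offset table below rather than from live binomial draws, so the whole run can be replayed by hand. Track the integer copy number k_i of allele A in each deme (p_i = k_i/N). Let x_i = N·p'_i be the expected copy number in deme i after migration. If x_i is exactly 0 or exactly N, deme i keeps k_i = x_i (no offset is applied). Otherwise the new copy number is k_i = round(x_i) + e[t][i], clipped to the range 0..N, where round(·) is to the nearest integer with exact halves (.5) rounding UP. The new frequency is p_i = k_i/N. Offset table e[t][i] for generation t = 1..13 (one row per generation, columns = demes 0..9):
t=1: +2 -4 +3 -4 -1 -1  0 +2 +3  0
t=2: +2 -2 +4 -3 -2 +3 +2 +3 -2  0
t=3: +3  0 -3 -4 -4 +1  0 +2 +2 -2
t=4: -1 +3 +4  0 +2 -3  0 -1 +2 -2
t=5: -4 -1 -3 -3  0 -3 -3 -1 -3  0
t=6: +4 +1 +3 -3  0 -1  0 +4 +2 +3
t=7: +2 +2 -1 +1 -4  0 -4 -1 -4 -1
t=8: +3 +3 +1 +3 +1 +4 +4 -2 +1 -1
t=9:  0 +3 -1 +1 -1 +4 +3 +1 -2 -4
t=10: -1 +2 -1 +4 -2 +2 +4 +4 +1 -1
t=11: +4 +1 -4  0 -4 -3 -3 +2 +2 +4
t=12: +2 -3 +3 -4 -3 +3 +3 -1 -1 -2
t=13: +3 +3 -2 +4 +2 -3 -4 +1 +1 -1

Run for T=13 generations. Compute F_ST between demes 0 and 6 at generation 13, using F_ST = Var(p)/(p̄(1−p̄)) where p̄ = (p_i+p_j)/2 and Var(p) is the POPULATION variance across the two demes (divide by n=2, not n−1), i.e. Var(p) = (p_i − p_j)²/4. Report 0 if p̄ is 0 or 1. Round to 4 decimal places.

t=0: k=[0 0 0 0 0 0 0 60 0 0]
t=1: x=[0.0000 0.0000 0.0000 0.0000 0.0000 0.0000 6.3000 47.4000 6.3000 0.0000] k=[0 0 0 0 0 0 6 49 9 0]
t=2: x=[0.0000 0.0000 0.0000 0.0000 0.0000 0.6300 9.8850 40.2850 12.2550 0.9450] k=[0 0 0 0 0 4 12 43 10 1]
t=3: x=[0.0000 0.0000 0.0000 0.0000 0.4200 4.4200 14.4150 36.2800 12.5200 1.9450] k=[0 0 0 0 0 5 14 38 15 0]
t=4: x=[0.0000 0.0000 0.0000 0.0000 0.5250 5.4200 15.5750 33.0650 15.8400 1.5750] k=[0 0 0 0 3 2 16 32 18 0]
t=5: x=[0.0000 0.0000 0.0000 0.3150 2.5800 3.5750 16.2100 28.8500 17.5800 1.8900] k=[0 0 0 0 3 1 13 28 15 2]
t=6: x=[0.0000 0.0000 0.0000 0.3150 2.4750 2.4700 13.3150 25.0600 15.0000 3.3650] k=[0 0 0 0 2 1 13 29 17 6]
t=7: x=[0.0000 0.0000 0.0000 0.2100 1.6850 2.3650 13.4200 26.0600 17.1050 7.1550] k=[0 0 0 1 0 2 9 25 13 6]
t=8: x=[0.0000 0.0000 0.1050 0.7900 0.3150 2.5250 9.9450 22.0600 13.5250 6.7350] k=[0 0 1 4 1 7 14 20 15 6]
t=9: x=[0.0000 0.1050 1.2100 3.3700 1.9450 7.1050 13.8950 18.8450 14.5800 6.9450] k=[0 3 0 4 1 11 17 20 13 3]
t=10: x=[0.3150 2.3700 0.7350 3.2650 2.3650 10.5800 16.6850 18.9500 12.6850 4.0500] k=[0 4 0 7 0 13 21 23 14 3]
t=11: x=[0.4200 3.1600 1.1550 5.5300 2.1000 12.4750 20.3700 21.8450 13.7900 4.1550] k=[4 4 0 6 0 9 17 24 16 8]
t=12: x=[4.0000 3.5800 1.0500 4.7400 1.5750 8.8950 16.8950 22.4250 16.0000 8.8400] k=[6 1 4 1 0 12 20 21 15 7]
t=13: x=[5.4750 1.8400 3.3700 1.2100 1.3650 11.5800 19.2650 20.2650 14.7900 7.8400] k=[8 5 1 5 3 9 15 21 16 7]

0.0220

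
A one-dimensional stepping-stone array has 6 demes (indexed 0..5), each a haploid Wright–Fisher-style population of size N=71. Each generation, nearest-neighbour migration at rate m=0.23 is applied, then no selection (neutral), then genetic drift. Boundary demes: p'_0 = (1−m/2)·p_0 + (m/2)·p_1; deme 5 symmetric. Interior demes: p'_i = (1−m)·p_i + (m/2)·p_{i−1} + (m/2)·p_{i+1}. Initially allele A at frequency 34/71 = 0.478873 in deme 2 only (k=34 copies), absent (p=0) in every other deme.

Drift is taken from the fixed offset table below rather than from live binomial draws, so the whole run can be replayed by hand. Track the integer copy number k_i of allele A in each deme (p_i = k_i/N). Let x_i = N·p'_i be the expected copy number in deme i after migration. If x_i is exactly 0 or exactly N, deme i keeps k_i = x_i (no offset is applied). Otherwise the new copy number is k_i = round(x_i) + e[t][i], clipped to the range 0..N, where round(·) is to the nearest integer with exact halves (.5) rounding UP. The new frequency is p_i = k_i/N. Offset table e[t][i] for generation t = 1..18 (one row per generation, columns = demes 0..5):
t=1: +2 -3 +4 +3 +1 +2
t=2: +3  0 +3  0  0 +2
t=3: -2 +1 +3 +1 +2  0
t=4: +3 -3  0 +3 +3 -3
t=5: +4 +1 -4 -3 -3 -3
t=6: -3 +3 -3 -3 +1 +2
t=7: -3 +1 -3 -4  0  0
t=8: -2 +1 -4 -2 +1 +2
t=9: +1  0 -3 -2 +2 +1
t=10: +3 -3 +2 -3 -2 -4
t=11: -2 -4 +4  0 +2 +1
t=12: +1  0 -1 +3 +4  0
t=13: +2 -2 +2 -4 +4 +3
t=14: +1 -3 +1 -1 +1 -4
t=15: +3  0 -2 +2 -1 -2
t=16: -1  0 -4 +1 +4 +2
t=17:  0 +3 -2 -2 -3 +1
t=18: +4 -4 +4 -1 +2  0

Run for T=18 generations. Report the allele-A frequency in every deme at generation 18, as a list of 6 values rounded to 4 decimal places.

t=0: k=[0 0 34 0 0 0]
t=1: x=[0.0000 3.9100 26.1800 3.9100 0.0000 0.0000] k=[0 1 30 7 0 0]
t=2: x=[0.1150 4.2200 24.0200 8.8400 0.8050 0.0000] k=[3 4 27 9 1 0]
t=3: x=[3.1150 6.5300 22.2850 10.1500 1.8050 0.1150] k=[1 8 25 11 4 0]
t=4: x=[1.8050 9.1500 21.4350 11.8050 4.3450 0.4600] k=[5 6 21 15 7 0]
t=5: x=[5.1150 7.6100 18.5850 14.7700 7.1150 0.8050] k=[9 9 15 12 4 0]
t=6: x=[9.0000 9.6900 13.9650 11.4250 4.4600 0.4600] k=[6 13 11 8 5 2]
t=7: x=[6.8050 11.9650 10.8850 8.0000 5.0000 2.3450] k=[4 13 8 4 5 2]
t=8: x=[5.0350 11.3900 8.1150 4.5750 4.5400 2.3450] k=[3 12 4 3 6 4]
t=9: x=[4.0350 10.0450 4.8050 3.4600 5.4250 4.2300] k=[5 10 2 1 7 5]
t=10: x=[5.5750 8.5050 2.8050 1.8050 6.0800 5.2300] k=[9 6 5 0 4 1]
t=11: x=[8.6550 6.2300 4.5400 1.0350 3.1950 1.3450] k=[7 2 9 1 5 2]
t=12: x=[6.4250 3.3800 7.2750 2.3800 4.1950 2.3450] k=[7 3 6 5 8 2]
t=13: x=[6.5400 3.8050 5.5400 5.4600 6.9650 2.6900] k=[9 2 8 1 11 6]
t=14: x=[8.1950 3.4950 6.5050 2.9550 9.2750 6.5750] k=[9 0 8 2 10 3]
t=15: x=[7.9650 1.9550 6.3900 3.6100 8.2750 3.8050] k=[11 2 4 6 7 2]
t=16: x=[9.9650 3.2650 4.0000 5.8850 6.3100 2.5750] k=[9 3 0 7 10 5]
t=17: x=[8.3100 3.3450 1.1500 6.5400 9.0800 5.5750] k=[8 6 0 5 6 7]
t=18: x=[7.7700 5.5400 1.2650 4.5400 6.0000 6.8850] k=[12 2 5 4 8 7]

[0.1690, 0.0282, 0.0704, 0.0563, 0.1127, 0.0986]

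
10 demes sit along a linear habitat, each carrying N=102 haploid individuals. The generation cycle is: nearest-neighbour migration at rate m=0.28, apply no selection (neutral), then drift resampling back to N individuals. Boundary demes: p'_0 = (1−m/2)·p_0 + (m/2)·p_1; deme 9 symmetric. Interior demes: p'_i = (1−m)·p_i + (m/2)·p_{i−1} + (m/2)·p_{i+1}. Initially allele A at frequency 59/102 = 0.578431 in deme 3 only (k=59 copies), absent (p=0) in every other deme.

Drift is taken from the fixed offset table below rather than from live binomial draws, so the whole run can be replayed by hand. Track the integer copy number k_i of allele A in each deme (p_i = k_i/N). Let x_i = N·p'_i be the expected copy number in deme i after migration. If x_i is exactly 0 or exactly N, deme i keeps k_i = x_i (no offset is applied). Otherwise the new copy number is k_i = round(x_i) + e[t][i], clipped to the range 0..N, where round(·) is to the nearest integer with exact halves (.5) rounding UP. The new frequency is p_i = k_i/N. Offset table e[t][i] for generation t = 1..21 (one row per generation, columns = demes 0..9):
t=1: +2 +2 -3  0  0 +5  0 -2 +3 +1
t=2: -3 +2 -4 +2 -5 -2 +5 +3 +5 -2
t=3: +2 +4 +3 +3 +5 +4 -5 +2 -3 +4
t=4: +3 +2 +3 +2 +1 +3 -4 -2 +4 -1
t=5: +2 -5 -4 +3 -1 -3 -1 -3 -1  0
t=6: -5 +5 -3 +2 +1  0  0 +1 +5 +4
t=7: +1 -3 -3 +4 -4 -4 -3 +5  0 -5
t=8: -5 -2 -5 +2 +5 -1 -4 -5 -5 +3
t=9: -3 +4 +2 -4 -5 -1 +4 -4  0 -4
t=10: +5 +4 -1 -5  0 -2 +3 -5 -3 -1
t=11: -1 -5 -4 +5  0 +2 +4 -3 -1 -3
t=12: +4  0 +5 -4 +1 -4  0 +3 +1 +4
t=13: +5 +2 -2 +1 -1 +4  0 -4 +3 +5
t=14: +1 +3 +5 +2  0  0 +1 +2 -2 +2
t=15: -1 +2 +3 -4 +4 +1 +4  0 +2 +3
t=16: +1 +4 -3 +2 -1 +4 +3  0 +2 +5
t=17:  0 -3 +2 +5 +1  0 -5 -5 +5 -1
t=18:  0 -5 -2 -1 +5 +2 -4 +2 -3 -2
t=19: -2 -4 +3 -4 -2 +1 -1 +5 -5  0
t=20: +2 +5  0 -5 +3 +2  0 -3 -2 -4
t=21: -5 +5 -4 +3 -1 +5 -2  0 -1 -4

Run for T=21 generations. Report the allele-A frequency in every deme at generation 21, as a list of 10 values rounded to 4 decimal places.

t=0: k=[0 0 0 59 0 0 0 0 0 0]
t=1: x=[0.0000 0.0000 8.2600 42.4800 8.2600 0.0000 0.0000 0.0000 0.0000 0.0000] k=[0 0 5 42 8 0 0 0 0 0]
t=2: x=[0.0000 0.7000 9.4800 32.0600 11.6400 1.1200 0.0000 0.0000 0.0000 0.0000] k=[0 3 5 34 7 0 0 0 0 0]
t=3: x=[0.4200 2.8600 8.7800 26.1600 9.8000 0.9800 0.0000 0.0000 0.0000 0.0000] k=[2 7 12 29 15 5 0 0 0 0]
t=4: x=[2.7000 7.0000 13.6800 24.6600 15.5600 5.7000 0.7000 0.0000 0.0000 0.0000] k=[6 9 17 27 17 9 0 0 0 0]
t=5: x=[6.4200 9.7000 17.2800 24.2000 17.2800 8.8600 1.2600 0.0000 0.0000 0.0000] k=[8 5 13 27 16 6 0 0 0 0]
t=6: x=[7.5800 6.5400 13.8400 23.5000 16.1400 6.5600 0.8400 0.0000 0.0000 0.0000] k=[3 12 11 26 17 7 1 0 0 0]
t=7: x=[4.2600 10.6000 13.2400 22.6400 16.8600 7.5600 1.7000 0.1400 0.0000 0.0000] k=[5 8 10 27 13 4 0 5 0 0]
t=8: x=[5.4200 7.8600 12.1000 22.6600 13.7000 4.7000 1.2600 3.6000 0.7000 0.0000] k=[0 6 7 25 19 4 0 0 0 0]
t=9: x=[0.8400 5.3000 9.3800 21.6400 17.7400 5.5400 0.5600 0.0000 0.0000 0.0000] k=[0 9 11 18 13 5 5 0 0 0]
t=10: x=[1.2600 8.0200 11.7000 16.3200 12.5800 6.1200 4.3000 0.7000 0.0000 0.0000] k=[6 12 11 11 13 4 7 0 0 0]
t=11: x=[6.8400 11.0200 11.1400 11.2800 11.4600 5.6800 5.6000 0.9800 0.0000 0.0000] k=[6 6 7 16 11 8 10 0 0 0]
t=12: x=[6.0000 6.1400 8.1200 14.0400 11.2800 8.7000 8.3200 1.4000 0.0000 0.0000] k=[10 6 13 10 12 5 8 4 0 0]
t=13: x=[9.4400 7.5400 11.6000 10.7000 10.7400 6.4000 7.0200 4.0000 0.5600 0.0000] k=[14 10 10 12 10 10 7 0 4 0]
t=14: x=[13.4400 10.5600 10.2800 11.4400 10.2800 9.5800 6.4400 1.5400 2.8800 0.5600] k=[14 14 15 13 10 10 7 4 1 3]
t=15: x=[14.0000 14.1400 14.5800 12.8600 10.4200 9.5800 7.0000 4.0000 1.7000 2.7200] k=[13 16 18 9 14 11 11 4 4 6]
t=16: x=[13.4200 15.8600 16.4600 10.9600 12.8800 11.4200 10.0200 4.9800 4.2800 5.7200] k=[14 20 13 13 12 15 13 5 6 11]
t=17: x=[14.8400 18.1800 13.9800 12.8600 12.5600 14.3000 12.1600 6.2600 6.5600 10.3000] k=[15 15 16 18 14 14 7 1 12 9]
t=18: x=[15.0000 15.1400 16.1400 17.1600 14.5600 13.0200 7.1400 3.3800 10.0400 9.4200] k=[15 10 14 16 20 15 3 5 7 7]
t=19: x=[14.3000 11.2600 13.7200 16.2800 18.7400 14.0200 4.9600 5.0000 6.7200 7.0000] k=[12 7 17 12 17 15 4 10 2 7]
t=20: x=[11.3000 9.1000 14.9000 13.4000 16.0200 13.7400 6.3800 8.0400 3.8200 6.3000] k=[13 14 15 8 19 16 6 5 2 2]
t=21: x=[13.1400 14.0000 13.8800 10.5200 17.0400 15.0200 7.2600 4.7200 2.4200 2.0000] k=[8 19 10 14 16 20 5 5 1 0]

[0.0784, 0.1863, 0.0980, 0.1373, 0.1569, 0.1961, 0.0490, 0.0490, 0.0098, 0.0000]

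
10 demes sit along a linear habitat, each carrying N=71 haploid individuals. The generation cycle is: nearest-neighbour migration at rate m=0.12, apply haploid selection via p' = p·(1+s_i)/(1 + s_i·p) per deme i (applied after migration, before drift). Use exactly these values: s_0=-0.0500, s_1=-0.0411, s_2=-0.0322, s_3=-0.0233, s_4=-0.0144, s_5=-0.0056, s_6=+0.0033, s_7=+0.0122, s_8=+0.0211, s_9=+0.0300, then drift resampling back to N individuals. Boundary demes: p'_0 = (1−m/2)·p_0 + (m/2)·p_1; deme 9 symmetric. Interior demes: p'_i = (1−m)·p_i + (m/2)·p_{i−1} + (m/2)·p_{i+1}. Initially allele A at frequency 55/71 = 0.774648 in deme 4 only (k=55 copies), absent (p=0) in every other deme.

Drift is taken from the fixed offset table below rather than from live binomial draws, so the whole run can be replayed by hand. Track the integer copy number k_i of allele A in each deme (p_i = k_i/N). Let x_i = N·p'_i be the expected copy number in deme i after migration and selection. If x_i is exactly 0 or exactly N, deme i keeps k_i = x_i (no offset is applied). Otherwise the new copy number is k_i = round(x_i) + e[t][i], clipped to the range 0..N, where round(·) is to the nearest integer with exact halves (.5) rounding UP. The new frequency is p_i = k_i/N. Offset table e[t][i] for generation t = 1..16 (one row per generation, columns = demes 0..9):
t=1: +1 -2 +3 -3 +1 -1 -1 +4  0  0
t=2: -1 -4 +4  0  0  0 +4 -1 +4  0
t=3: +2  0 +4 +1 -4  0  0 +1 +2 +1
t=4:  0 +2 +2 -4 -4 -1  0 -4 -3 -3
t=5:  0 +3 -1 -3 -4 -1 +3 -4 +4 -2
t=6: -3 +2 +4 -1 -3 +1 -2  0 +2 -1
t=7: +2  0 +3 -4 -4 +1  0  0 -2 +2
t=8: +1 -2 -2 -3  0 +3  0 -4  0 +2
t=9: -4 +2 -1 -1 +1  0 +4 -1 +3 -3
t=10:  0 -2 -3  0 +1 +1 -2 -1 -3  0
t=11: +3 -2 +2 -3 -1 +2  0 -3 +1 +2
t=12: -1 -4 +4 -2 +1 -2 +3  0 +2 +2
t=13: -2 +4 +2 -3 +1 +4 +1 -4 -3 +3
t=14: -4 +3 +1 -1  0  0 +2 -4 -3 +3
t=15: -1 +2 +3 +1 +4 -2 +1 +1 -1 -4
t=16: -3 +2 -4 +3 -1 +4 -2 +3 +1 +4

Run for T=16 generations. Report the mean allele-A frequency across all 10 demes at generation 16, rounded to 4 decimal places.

0.0915

t=0: k=[0 0 0 0 55 0 0 0 0 0]
t=1: x=[0.0000 0.0000 0.0000 3.2266 48.1760 3.2824 0.0000 0.0000 0.0000 0.0000] k=[0 0 0 0 49 2 0 0 0 0]
t=2: x=[0.0000 0.0000 0.0000 2.8743 42.9944 4.6754 0.1204 0.0000 0.0000 0.0000] k=[0 0 0 3 43 5 4 0 0 0]
t=3: x=[0.0000 0.0000 0.1742 5.1071 38.0640 7.1837 3.8319 0.2429 0.0000 0.0000] k=[0 0 4 6 34 7 4 1 0 0]
t=4: x=[0.0000 0.2302 3.7617 7.4022 30.4475 8.3983 4.0125 1.1334 0.0613 0.0000] k=[0 2 6 3 26 7 4 0 0 0]
t=5: x=[0.1140 2.0354 5.4140 4.4604 23.2526 7.9204 3.9523 0.2429 0.0000 0.0000] k=[0 5 4 1 19 7 7 0 0 0]
t=6: x=[0.2851 4.4613 3.7617 2.2090 17.0117 7.6814 6.5997 0.4251 0.0000 0.0000] k=[0 6 8 1 14 9 5 0 0 0]
t=7: x=[0.3421 5.5417 7.2443 2.1503 12.7674 9.0157 4.9552 0.3036 0.0000 0.0000] k=[2 6 10 0 9 10 5 0 0 0]
t=8: x=[2.1314 5.7735 8.9020 1.1139 8.4118 9.5933 5.0153 0.3036 0.0000 0.0000] k=[3 4 7 0 8 13 5 0 0 0]
t=9: x=[2.9133 3.9601 6.2120 0.8793 7.7196 12.1633 5.1958 0.3036 0.0000 0.0000] k=[0 6 5 0 9 12 9 0 0 0]
t=10: x=[0.3421 5.3680 4.6167 0.8207 8.5305 11.5855 8.6650 0.5465 0.0000 0.0000] k=[0 3 2 1 10 13 7 0 0 0]
t=11: x=[0.1710 2.6508 1.9374 1.5635 9.5198 12.4024 6.9607 0.4251 0.0000 0.0000] k=[3 1 4 0 9 14 7 0 0 0]
t=12: x=[2.7416 1.2475 3.4704 0.7620 8.6492 13.2195 7.0208 0.4251 0.0000 0.0000] k=[2 0 7 0 10 11 10 0 0 0]
t=13: x=[1.7884 0.5180 5.9783 0.9966 9.3417 10.8284 9.4870 0.6073 0.0000 0.0000] k=[0 5 8 0 10 15 10 0 0 0]
t=14: x=[0.2851 4.6927 7.1274 1.0552 9.5792 14.3356 9.7276 0.6073 0.0000 0.0000] k=[0 8 8 0 10 14 12 0 0 0]
t=15: x=[0.4562 7.2425 7.3028 1.0552 9.5198 13.5782 11.4316 0.7287 0.0000 0.0000] k=[0 9 10 2 14 12 12 2 0 0]
t=16: x=[0.5132 8.2103 9.1948 3.1287 13.0052 12.0637 11.4316 2.5092 0.1225 0.0000] k=[0 10 5 6 12 16 9 6 1 0]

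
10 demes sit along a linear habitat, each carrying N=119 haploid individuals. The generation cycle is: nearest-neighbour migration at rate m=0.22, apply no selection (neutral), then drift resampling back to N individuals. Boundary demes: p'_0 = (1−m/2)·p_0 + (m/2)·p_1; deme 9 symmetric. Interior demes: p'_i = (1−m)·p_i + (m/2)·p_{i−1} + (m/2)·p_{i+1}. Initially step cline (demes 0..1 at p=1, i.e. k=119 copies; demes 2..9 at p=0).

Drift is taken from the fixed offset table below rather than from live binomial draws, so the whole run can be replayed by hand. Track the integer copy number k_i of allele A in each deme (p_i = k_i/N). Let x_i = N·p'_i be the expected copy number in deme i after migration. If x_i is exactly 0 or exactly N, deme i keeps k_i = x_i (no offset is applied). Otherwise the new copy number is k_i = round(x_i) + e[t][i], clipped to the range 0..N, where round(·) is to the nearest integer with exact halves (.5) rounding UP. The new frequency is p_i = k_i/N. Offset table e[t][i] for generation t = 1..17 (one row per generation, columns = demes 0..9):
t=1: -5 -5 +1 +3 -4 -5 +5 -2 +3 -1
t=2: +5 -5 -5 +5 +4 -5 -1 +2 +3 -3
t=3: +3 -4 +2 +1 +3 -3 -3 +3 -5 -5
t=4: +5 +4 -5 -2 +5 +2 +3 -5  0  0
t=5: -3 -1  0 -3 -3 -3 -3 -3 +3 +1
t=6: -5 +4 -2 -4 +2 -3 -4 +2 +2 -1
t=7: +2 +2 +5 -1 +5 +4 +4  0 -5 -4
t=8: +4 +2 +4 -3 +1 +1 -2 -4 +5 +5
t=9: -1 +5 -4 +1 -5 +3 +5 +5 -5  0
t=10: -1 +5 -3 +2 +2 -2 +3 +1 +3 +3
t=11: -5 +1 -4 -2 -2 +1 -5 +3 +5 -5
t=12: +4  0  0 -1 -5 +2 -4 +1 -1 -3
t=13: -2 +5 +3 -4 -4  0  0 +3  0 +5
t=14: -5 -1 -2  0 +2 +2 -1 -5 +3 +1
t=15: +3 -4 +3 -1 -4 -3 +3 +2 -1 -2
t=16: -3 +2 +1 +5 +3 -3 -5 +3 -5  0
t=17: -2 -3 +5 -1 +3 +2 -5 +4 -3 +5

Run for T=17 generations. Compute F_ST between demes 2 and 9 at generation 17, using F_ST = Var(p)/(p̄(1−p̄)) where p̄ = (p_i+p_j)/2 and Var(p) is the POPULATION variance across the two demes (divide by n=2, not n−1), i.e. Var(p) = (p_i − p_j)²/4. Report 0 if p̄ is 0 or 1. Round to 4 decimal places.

0.1713

t=0: k=[119 119 0 0 0 0 0 0 0 0]
t=1: x=[119.0000 105.9100 13.0900 0.0000 0.0000 0.0000 0.0000 0.0000 0.0000 0.0000] k=[119 101 14 0 0 0 0 0 0 0]
t=2: x=[117.0200 93.4100 22.0300 1.5400 0.0000 0.0000 0.0000 0.0000 0.0000 0.0000] k=[119 88 17 7 0 0 0 0 0 0]
t=3: x=[115.5900 83.6000 23.7100 7.3300 0.7700 0.0000 0.0000 0.0000 0.0000 0.0000] k=[119 80 26 8 4 0 0 0 0 0]
t=4: x=[114.7100 78.3500 29.9600 9.5400 4.0000 0.4400 0.0000 0.0000 0.0000 0.0000] k=[119 82 25 8 9 2 0 0 0 0]
t=5: x=[114.9300 79.8000 29.4000 9.9800 8.1200 2.5500 0.2200 0.0000 0.0000 0.0000] k=[112 79 29 7 5 0 0 0 0 0]
t=6: x=[108.3700 77.1300 32.0800 9.2000 4.6700 0.5500 0.0000 0.0000 0.0000 0.0000] k=[103 81 30 5 7 0 0 0 0 0]
t=7: x=[100.5800 77.8100 32.8600 7.9700 6.0100 0.7700 0.0000 0.0000 0.0000 0.0000] k=[103 80 38 7 11 5 0 0 0 0]
t=8: x=[100.4700 77.9100 39.2100 10.8500 9.9000 5.1100 0.5500 0.0000 0.0000 0.0000] k=[104 80 43 8 11 6 0 0 0 0]
t=9: x=[101.3600 78.5700 43.2200 12.1800 10.1200 5.8900 0.6600 0.0000 0.0000 0.0000] k=[100 84 39 13 5 9 6 0 0 0]
t=10: x=[98.2400 80.8100 41.0900 14.9800 6.3200 8.2300 5.6700 0.6600 0.0000 0.0000] k=[97 86 38 17 8 6 9 2 0 0]
t=11: x=[95.7900 81.9300 40.9700 18.3200 8.7700 6.5500 7.9000 2.5500 0.2200 0.0000] k=[91 83 37 16 7 8 3 6 5 0]
t=12: x=[90.1200 78.8200 39.7500 17.3200 8.1000 7.3400 3.8800 5.5600 4.5600 0.5500] k=[94 79 40 16 3 9 0 7 4 0]
t=13: x=[92.3500 76.3600 41.6500 17.2100 5.0900 7.3500 1.7600 5.9000 3.8900 0.4400] k=[90 81 45 13 1 7 2 9 4 5]
t=14: x=[89.0100 78.0300 45.4400 15.2000 2.9800 5.7900 3.3200 7.6800 4.6600 4.8900] k=[84 77 43 15 5 8 2 3 8 6]
t=15: x=[83.2300 74.0300 43.6600 16.9800 6.4300 7.0100 2.7700 3.4400 7.2300 6.2200] k=[86 70 47 16 2 4 6 5 6 4]
t=16: x=[84.2400 69.2300 46.1200 17.8700 3.7600 4.0000 5.6700 5.2200 5.6700 4.2200] k=[81 71 47 23 7 1 1 8 1 4]
t=17: x=[79.9000 69.4600 47.0000 23.8800 8.1000 1.6600 1.7700 6.4600 2.1000 3.6700] k=[78 66 52 23 11 4 0 10 0 9]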